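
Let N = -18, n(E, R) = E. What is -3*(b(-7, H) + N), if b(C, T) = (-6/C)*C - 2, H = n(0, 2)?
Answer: 78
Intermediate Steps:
H = 0
b(C, T) = -8 (b(C, T) = -6 - 2 = -8)
-3*(b(-7, H) + N) = -3*(-8 - 18) = -3*(-26) = 78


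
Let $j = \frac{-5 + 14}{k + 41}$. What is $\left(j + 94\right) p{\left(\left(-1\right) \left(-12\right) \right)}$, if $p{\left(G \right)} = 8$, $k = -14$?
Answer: $\frac{2264}{3} \approx 754.67$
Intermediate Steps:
$j = \frac{1}{3}$ ($j = \frac{-5 + 14}{-14 + 41} = \frac{9}{27} = 9 \cdot \frac{1}{27} = \frac{1}{3} \approx 0.33333$)
$\left(j + 94\right) p{\left(\left(-1\right) \left(-12\right) \right)} = \left(\frac{1}{3} + 94\right) 8 = \frac{283}{3} \cdot 8 = \frac{2264}{3}$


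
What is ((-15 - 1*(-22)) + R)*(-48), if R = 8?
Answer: -720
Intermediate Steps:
((-15 - 1*(-22)) + R)*(-48) = ((-15 - 1*(-22)) + 8)*(-48) = ((-15 + 22) + 8)*(-48) = (7 + 8)*(-48) = 15*(-48) = -720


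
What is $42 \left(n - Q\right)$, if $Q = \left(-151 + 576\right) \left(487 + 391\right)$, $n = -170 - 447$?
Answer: $-15698214$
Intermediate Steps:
$n = -617$ ($n = -170 - 447 = -617$)
$Q = 373150$ ($Q = 425 \cdot 878 = 373150$)
$42 \left(n - Q\right) = 42 \left(-617 - 373150\right) = 42 \left(-373767\right) = -15698214$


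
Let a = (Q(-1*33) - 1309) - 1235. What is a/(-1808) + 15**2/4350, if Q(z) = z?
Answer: 77445/52432 ≈ 1.4771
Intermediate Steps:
a = -2577 (a = (-1*33 - 1309) - 1235 = (-33 - 1309) - 1235 = -1342 - 1235 = -2577)
a/(-1808) + 15**2/4350 = -2577/(-1808) + 15**2/4350 = -2577*(-1/1808) + 225*(1/4350) = 2577/1808 + 3/58 = 77445/52432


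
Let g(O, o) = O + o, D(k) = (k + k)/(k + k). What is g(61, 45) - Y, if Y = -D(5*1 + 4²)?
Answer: 107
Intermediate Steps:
D(k) = 1 (D(k) = (2*k)/((2*k)) = (2*k)*(1/(2*k)) = 1)
Y = -1 (Y = -1*1 = -1)
g(61, 45) - Y = (61 + 45) - 1*(-1) = 106 + 1 = 107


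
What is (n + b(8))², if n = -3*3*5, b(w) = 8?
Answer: 1369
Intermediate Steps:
n = -45 (n = -9*5 = -45)
(n + b(8))² = (-45 + 8)² = (-37)² = 1369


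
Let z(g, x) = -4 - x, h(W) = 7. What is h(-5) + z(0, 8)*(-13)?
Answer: 163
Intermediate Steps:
h(-5) + z(0, 8)*(-13) = 7 + (-4 - 1*8)*(-13) = 7 + (-4 - 8)*(-13) = 7 - 12*(-13) = 7 + 156 = 163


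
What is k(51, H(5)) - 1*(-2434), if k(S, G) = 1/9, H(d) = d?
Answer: 21907/9 ≈ 2434.1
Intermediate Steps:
k(S, G) = ⅑
k(51, H(5)) - 1*(-2434) = ⅑ - 1*(-2434) = ⅑ + 2434 = 21907/9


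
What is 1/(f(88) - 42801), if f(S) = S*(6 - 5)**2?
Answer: -1/42713 ≈ -2.3412e-5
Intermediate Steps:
f(S) = S (f(S) = S*1**2 = S*1 = S)
1/(f(88) - 42801) = 1/(88 - 42801) = 1/(-42713) = -1/42713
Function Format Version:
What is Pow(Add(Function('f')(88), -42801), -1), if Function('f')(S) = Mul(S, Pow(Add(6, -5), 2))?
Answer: Rational(-1, 42713) ≈ -2.3412e-5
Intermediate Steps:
Function('f')(S) = S (Function('f')(S) = Mul(S, Pow(1, 2)) = Mul(S, 1) = S)
Pow(Add(Function('f')(88), -42801), -1) = Pow(Add(88, -42801), -1) = Pow(-42713, -1) = Rational(-1, 42713)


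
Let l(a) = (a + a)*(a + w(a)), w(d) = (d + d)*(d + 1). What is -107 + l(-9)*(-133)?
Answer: 323083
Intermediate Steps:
w(d) = 2*d*(1 + d) (w(d) = (2*d)*(1 + d) = 2*d*(1 + d))
l(a) = 2*a*(a + 2*a*(1 + a)) (l(a) = (a + a)*(a + 2*a*(1 + a)) = (2*a)*(a + 2*a*(1 + a)) = 2*a*(a + 2*a*(1 + a)))
-107 + l(-9)*(-133) = -107 + ((-9)²*(6 + 4*(-9)))*(-133) = -107 + (81*(6 - 36))*(-133) = -107 + (81*(-30))*(-133) = -107 - 2430*(-133) = -107 + 323190 = 323083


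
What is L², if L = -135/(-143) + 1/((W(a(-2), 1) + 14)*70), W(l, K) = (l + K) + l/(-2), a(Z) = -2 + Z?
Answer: 89510521/100200100 ≈ 0.89332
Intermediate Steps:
W(l, K) = K + l/2 (W(l, K) = (K + l) + l*(-½) = (K + l) - l/2 = K + l/2)
L = 9461/10010 (L = -135/(-143) + 1/(((1 + (-2 - 2)/2) + 14)*70) = -135*(-1/143) + (1/70)/((1 + (½)*(-4)) + 14) = 135/143 + (1/70)/((1 - 2) + 14) = 135/143 + (1/70)/(-1 + 14) = 135/143 + (1/70)/13 = 135/143 + (1/13)*(1/70) = 135/143 + 1/910 = 9461/10010 ≈ 0.94516)
L² = (9461/10010)² = 89510521/100200100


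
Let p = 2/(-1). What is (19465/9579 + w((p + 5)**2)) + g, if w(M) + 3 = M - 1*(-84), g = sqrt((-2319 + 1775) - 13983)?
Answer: 881575/9579 + I*sqrt(14527) ≈ 92.032 + 120.53*I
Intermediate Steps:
p = -2 (p = 2*(-1) = -2)
g = I*sqrt(14527) (g = sqrt(-544 - 13983) = sqrt(-14527) = I*sqrt(14527) ≈ 120.53*I)
w(M) = 81 + M (w(M) = -3 + (M - 1*(-84)) = -3 + (M + 84) = -3 + (84 + M) = 81 + M)
(19465/9579 + w((p + 5)**2)) + g = (19465/9579 + (81 + (-2 + 5)**2)) + I*sqrt(14527) = (19465*(1/9579) + (81 + 3**2)) + I*sqrt(14527) = (19465/9579 + (81 + 9)) + I*sqrt(14527) = (19465/9579 + 90) + I*sqrt(14527) = 881575/9579 + I*sqrt(14527)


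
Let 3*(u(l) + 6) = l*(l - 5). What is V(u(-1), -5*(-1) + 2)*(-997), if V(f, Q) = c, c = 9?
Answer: -8973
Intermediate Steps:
u(l) = -6 + l*(-5 + l)/3 (u(l) = -6 + (l*(l - 5))/3 = -6 + (l*(-5 + l))/3 = -6 + l*(-5 + l)/3)
V(f, Q) = 9
V(u(-1), -5*(-1) + 2)*(-997) = 9*(-997) = -8973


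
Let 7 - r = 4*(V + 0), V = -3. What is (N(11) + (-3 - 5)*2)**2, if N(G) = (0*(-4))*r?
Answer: 256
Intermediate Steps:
r = 19 (r = 7 - 4*(-3 + 0) = 7 - 4*(-3) = 7 - 1*(-12) = 7 + 12 = 19)
N(G) = 0 (N(G) = (0*(-4))*19 = 0*19 = 0)
(N(11) + (-3 - 5)*2)**2 = (0 + (-3 - 5)*2)**2 = (0 - 8*2)**2 = (0 - 16)**2 = (-16)**2 = 256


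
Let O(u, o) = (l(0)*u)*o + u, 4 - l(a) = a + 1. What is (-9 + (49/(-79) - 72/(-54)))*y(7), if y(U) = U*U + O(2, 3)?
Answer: -45172/79 ≈ -571.80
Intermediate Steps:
l(a) = 3 - a (l(a) = 4 - (a + 1) = 4 - (1 + a) = 4 + (-1 - a) = 3 - a)
O(u, o) = u + 3*o*u (O(u, o) = ((3 - 1*0)*u)*o + u = ((3 + 0)*u)*o + u = (3*u)*o + u = 3*o*u + u = u + 3*o*u)
y(U) = 20 + U² (y(U) = U*U + 2*(1 + 3*3) = U² + 2*(1 + 9) = U² + 2*10 = U² + 20 = 20 + U²)
(-9 + (49/(-79) - 72/(-54)))*y(7) = (-9 + (49/(-79) - 72/(-54)))*(20 + 7²) = (-9 + (49*(-1/79) - 72*(-1/54)))*(20 + 49) = (-9 + (-49/79 + 4/3))*69 = (-9 + 169/237)*69 = -1964/237*69 = -45172/79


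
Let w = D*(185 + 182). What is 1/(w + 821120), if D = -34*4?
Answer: 1/771208 ≈ 1.2967e-6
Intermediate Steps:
D = -136
w = -49912 (w = -136*(185 + 182) = -136*367 = -49912)
1/(w + 821120) = 1/(-49912 + 821120) = 1/771208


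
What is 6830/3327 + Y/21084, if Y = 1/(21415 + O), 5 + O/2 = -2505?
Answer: 786980330909/383350447620 ≈ 2.0529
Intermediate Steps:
O = -5020 (O = -10 + 2*(-2505) = -10 - 5010 = -5020)
Y = 1/16395 (Y = 1/(21415 - 5020) = 1/16395 ≈ 6.0994e-5)
6830/3327 + Y/21084 = 6830/3327 + (1/16395)/21084 = 6830*(1/3327) + (1/16395)*(1/21084) = 6830/3327 + 1/345672180 = 786980330909/383350447620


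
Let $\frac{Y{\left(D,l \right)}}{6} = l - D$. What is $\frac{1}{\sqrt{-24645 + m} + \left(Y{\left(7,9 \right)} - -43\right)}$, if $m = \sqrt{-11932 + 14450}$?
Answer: $\frac{1}{55 + i \sqrt{24645 - \sqrt{2518}}} \approx 0.0019913 - 0.0056781 i$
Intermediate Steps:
$Y{\left(D,l \right)} = - 6 D + 6 l$ ($Y{\left(D,l \right)} = 6 \left(l - D\right) = - 6 D + 6 l$)
$m = \sqrt{2518} \approx 50.18$
$\frac{1}{\sqrt{-24645 + m} + \left(Y{\left(7,9 \right)} - -43\right)} = \frac{1}{\sqrt{-24645 + \sqrt{2518}} + \left(\left(\left(-6\right) 7 + 6 \cdot 9\right) - -43\right)} = \frac{1}{\sqrt{-24645 + \sqrt{2518}} + \left(\left(-42 + 54\right) + 43\right)} = \frac{1}{\sqrt{-24645 + \sqrt{2518}} + \left(12 + 43\right)} = \frac{1}{\sqrt{-24645 + \sqrt{2518}} + 55} = \frac{1}{55 + \sqrt{-24645 + \sqrt{2518}}}$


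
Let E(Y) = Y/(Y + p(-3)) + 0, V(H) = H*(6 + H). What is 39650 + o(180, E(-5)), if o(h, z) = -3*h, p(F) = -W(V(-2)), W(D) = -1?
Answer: 39110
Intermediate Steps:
p(F) = 1 (p(F) = -1*(-1) = 1)
E(Y) = Y/(1 + Y) (E(Y) = Y/(Y + 1) + 0 = Y/(1 + Y) + 0 = Y/(1 + Y))
39650 + o(180, E(-5)) = 39650 - 3*180 = 39650 - 540 = 39110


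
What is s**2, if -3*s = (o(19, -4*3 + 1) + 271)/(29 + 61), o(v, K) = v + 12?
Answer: 22801/18225 ≈ 1.2511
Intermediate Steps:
o(v, K) = 12 + v
s = -151/135 (s = -((12 + 19) + 271)/(3*(29 + 61)) = -(31 + 271)/(3*90) = -302/(3*90) = -1/3*151/45 = -151/135 ≈ -1.1185)
s**2 = (-151/135)**2 = 22801/18225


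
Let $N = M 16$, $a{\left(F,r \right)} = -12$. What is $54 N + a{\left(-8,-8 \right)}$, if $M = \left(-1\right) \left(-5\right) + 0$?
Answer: $4308$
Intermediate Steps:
$M = 5$ ($M = 5 + 0 = 5$)
$N = 80$ ($N = 5 \cdot 16 = 80$)
$54 N + a{\left(-8,-8 \right)} = 54 \cdot 80 - 12 = 4320 - 12 = 4308$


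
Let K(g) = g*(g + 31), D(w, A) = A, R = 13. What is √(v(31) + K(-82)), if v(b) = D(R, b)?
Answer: √4213 ≈ 64.908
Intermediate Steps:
v(b) = b
K(g) = g*(31 + g)
√(v(31) + K(-82)) = √(31 - 82*(31 - 82)) = √(31 - 82*(-51)) = √(31 + 4182) = √4213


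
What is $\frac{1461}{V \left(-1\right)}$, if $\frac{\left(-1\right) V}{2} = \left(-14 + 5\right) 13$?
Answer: $- \frac{487}{78} \approx -6.2436$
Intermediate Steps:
$V = 234$ ($V = - 2 \left(-14 + 5\right) 13 = - 2 \left(\left(-9\right) 13\right) = \left(-2\right) \left(-117\right) = 234$)
$\frac{1461}{V \left(-1\right)} = \frac{1461}{234 \left(-1\right)} = \frac{1461}{-234} = 1461 \left(- \frac{1}{234}\right) = - \frac{487}{78}$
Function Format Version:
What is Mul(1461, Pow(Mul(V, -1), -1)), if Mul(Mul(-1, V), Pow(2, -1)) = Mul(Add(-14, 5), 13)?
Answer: Rational(-487, 78) ≈ -6.2436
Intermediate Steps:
V = 234 (V = Mul(-2, Mul(Add(-14, 5), 13)) = Mul(-2, Mul(-9, 13)) = Mul(-2, -117) = 234)
Mul(1461, Pow(Mul(V, -1), -1)) = Mul(1461, Pow(Mul(234, -1), -1)) = Mul(1461, Pow(-234, -1)) = Mul(1461, Rational(-1, 234)) = Rational(-487, 78)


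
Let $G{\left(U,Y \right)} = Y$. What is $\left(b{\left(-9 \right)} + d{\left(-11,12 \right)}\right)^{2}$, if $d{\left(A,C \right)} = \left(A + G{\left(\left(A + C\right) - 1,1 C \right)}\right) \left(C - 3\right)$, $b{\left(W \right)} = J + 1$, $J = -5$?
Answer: $25$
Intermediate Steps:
$b{\left(W \right)} = -4$ ($b{\left(W \right)} = -5 + 1 = -4$)
$d{\left(A,C \right)} = \left(-3 + C\right) \left(A + C\right)$ ($d{\left(A,C \right)} = \left(A + 1 C\right) \left(C - 3\right) = \left(A + C\right) \left(-3 + C\right) = \left(-3 + C\right) \left(A + C\right)$)
$\left(b{\left(-9 \right)} + d{\left(-11,12 \right)}\right)^{2} = \left(-4 - \left(135 - 144\right)\right)^{2} = \left(-4 + \left(144 + 33 - 36 - 132\right)\right)^{2} = \left(-4 + 9\right)^{2} = 5^{2} = 25$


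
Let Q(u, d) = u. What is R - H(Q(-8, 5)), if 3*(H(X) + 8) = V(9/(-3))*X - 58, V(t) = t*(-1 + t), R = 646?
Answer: 2116/3 ≈ 705.33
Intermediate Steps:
H(X) = -82/3 + 4*X (H(X) = -8 + (((9/(-3))*(-1 + 9/(-3)))*X - 58)/3 = -8 + (((9*(-1/3))*(-1 + 9*(-1/3)))*X - 58)/3 = -8 + ((-3*(-1 - 3))*X - 58)/3 = -8 + ((-3*(-4))*X - 58)/3 = -8 + (12*X - 58)/3 = -8 + (-58 + 12*X)/3 = -8 + (-58/3 + 4*X) = -82/3 + 4*X)
R - H(Q(-8, 5)) = 646 - (-82/3 + 4*(-8)) = 646 - (-82/3 - 32) = 646 - 1*(-178/3) = 646 + 178/3 = 2116/3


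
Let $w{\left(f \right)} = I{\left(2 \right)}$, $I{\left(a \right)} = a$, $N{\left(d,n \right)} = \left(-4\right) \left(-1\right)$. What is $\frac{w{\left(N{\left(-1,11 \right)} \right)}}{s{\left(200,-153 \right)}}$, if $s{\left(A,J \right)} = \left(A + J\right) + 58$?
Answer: $\frac{2}{105} \approx 0.019048$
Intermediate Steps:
$N{\left(d,n \right)} = 4$
$s{\left(A,J \right)} = 58 + A + J$
$w{\left(f \right)} = 2$
$\frac{w{\left(N{\left(-1,11 \right)} \right)}}{s{\left(200,-153 \right)}} = \frac{2}{58 + 200 - 153} = \frac{2}{105}$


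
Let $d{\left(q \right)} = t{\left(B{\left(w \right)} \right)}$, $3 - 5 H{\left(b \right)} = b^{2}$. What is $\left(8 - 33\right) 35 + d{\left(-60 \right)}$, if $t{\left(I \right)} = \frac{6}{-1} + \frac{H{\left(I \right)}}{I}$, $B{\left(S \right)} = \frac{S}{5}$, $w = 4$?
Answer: $- \frac{88041}{100} \approx -880.41$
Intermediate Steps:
$H{\left(b \right)} = \frac{3}{5} - \frac{b^{2}}{5}$
$B{\left(S \right)} = \frac{S}{5}$ ($B{\left(S \right)} = S \frac{1}{5} = \frac{S}{5}$)
$t{\left(I \right)} = -6 + \frac{\frac{3}{5} - \frac{I^{2}}{5}}{I}$ ($t{\left(I \right)} = \frac{6}{-1} + \frac{\frac{3}{5} - \frac{I^{2}}{5}}{I} = 6 \left(-1\right) + \frac{\frac{3}{5} - \frac{I^{2}}{5}}{I} = -6 + \frac{\frac{3}{5} - \frac{I^{2}}{5}}{I}$)
$d{\left(q \right)} = - \frac{541}{100}$ ($d{\left(q \right)} = -6 - \frac{\frac{1}{5} \cdot 4}{5} + \frac{3}{5 \cdot \frac{1}{5} \cdot 4} = -6 - \frac{4}{25} + \frac{3}{5 \cdot \frac{4}{5}} = -6 - \frac{4}{25} + \frac{3}{5} \cdot \frac{5}{4} = -6 - \frac{4}{25} + \frac{3}{4} = - \frac{541}{100}$)
$\left(8 - 33\right) 35 + d{\left(-60 \right)} = \left(8 - 33\right) 35 - \frac{541}{100} = \left(-25\right) 35 - \frac{541}{100} = -875 - \frac{541}{100} = - \frac{88041}{100}$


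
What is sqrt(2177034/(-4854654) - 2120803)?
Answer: I*sqrt(17140736000928974)/89901 ≈ 1456.3*I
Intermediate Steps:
sqrt(2177034/(-4854654) - 2120803) = sqrt(2177034*(-1/4854654) - 2120803) = sqrt(-362839/809109 - 2120803) = sqrt(-1715961157366/809109) = I*sqrt(17140736000928974)/89901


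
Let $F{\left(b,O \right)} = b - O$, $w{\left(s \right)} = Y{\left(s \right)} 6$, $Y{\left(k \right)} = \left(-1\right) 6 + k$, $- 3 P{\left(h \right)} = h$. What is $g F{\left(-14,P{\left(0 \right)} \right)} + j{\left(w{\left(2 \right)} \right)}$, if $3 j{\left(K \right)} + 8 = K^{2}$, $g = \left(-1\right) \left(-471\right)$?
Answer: $- \frac{19214}{3} \approx -6404.7$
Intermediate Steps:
$P{\left(h \right)} = - \frac{h}{3}$
$Y{\left(k \right)} = -6 + k$
$g = 471$
$w{\left(s \right)} = -36 + 6 s$ ($w{\left(s \right)} = \left(-6 + s\right) 6 = -36 + 6 s$)
$j{\left(K \right)} = - \frac{8}{3} + \frac{K^{2}}{3}$
$g F{\left(-14,P{\left(0 \right)} \right)} + j{\left(w{\left(2 \right)} \right)} = 471 \left(-14 - \left(- \frac{1}{3}\right) 0\right) - \left(\frac{8}{3} - \frac{\left(-36 + 6 \cdot 2\right)^{2}}{3}\right) = 471 \left(-14 - 0\right) - \left(\frac{8}{3} - \frac{\left(-36 + 12\right)^{2}}{3}\right) = 471 \left(-14 + 0\right) - \left(\frac{8}{3} - \frac{\left(-24\right)^{2}}{3}\right) = 471 \left(-14\right) + \left(- \frac{8}{3} + \frac{1}{3} \cdot 576\right) = -6594 + \left(- \frac{8}{3} + 192\right) = -6594 + \frac{568}{3} = - \frac{19214}{3}$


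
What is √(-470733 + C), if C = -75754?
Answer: I*√546487 ≈ 739.25*I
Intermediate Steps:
√(-470733 + C) = √(-470733 - 75754) = √(-546487) = I*√546487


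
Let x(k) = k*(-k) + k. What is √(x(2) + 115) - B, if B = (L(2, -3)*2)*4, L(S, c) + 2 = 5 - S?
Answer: -8 + √113 ≈ 2.6301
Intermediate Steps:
L(S, c) = 3 - S (L(S, c) = -2 + (5 - S) = 3 - S)
x(k) = k - k² (x(k) = -k² + k = k - k²)
B = 8 (B = ((3 - 1*2)*2)*4 = ((3 - 2)*2)*4 = (1*2)*4 = 2*4 = 8)
√(x(2) + 115) - B = √(2*(1 - 1*2) + 115) - 1*8 = √(2*(1 - 2) + 115) - 8 = √(2*(-1) + 115) - 8 = √(-2 + 115) - 8 = √113 - 8 = -8 + √113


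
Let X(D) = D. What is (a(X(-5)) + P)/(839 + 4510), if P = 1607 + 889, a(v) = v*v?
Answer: 2521/5349 ≈ 0.47130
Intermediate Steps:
a(v) = v²
P = 2496
(a(X(-5)) + P)/(839 + 4510) = ((-5)² + 2496)/(839 + 4510) = (25 + 2496)/5349 = 2521*(1/5349) = 2521/5349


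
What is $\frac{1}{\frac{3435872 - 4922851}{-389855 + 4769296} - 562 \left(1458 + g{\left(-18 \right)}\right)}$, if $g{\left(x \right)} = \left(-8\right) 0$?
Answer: $- \frac{4379441}{3588497924615} \approx -1.2204 \cdot 10^{-6}$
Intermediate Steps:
$g{\left(x \right)} = 0$
$\frac{1}{\frac{3435872 - 4922851}{-389855 + 4769296} - 562 \left(1458 + g{\left(-18 \right)}\right)} = \frac{1}{\frac{3435872 - 4922851}{-389855 + 4769296} - 562 \left(1458 + 0\right)} = \frac{1}{- \frac{1486979}{4379441} - 819396} = \frac{1}{- \frac{3588497924615}{4379441}} = - \frac{4379441}{3588497924615}$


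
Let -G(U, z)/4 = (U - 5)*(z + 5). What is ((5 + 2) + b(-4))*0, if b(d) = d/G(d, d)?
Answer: 0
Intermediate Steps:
G(U, z) = -4*(-5 + U)*(5 + z) (G(U, z) = -4*(U - 5)*(z + 5) = -4*(-5 + U)*(5 + z))
b(d) = d/(100 - 4*d²) (b(d) = d/(100 - 20*d + 20*d - 4*d*d) = d/(100 - 20*d + 20*d - 4*d²) = d/(100 - 4*d²))
((5 + 2) + b(-4))*0 = ((5 + 2) + (¼)*(-4)/(25 - 1*(-4)²))*0 = (7 + (¼)*(-4)/(25 - 1*16))*0 = (7 + (¼)*(-4)/(25 - 16))*0 = (7 + (¼)*(-4)/9)*0 = (7 + (¼)*(-4)*(⅑))*0 = (7 - ⅑)*0 = (62/9)*0 = 0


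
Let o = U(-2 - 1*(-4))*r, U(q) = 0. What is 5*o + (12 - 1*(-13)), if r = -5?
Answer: 25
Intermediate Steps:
o = 0 (o = 0*(-5) = 0)
5*o + (12 - 1*(-13)) = 5*0 + (12 - 1*(-13)) = 0 + (12 + 13) = 0 + 25 = 25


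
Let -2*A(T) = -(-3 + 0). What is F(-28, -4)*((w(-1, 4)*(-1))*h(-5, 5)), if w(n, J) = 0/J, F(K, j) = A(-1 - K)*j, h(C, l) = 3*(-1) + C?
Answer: 0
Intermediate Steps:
h(C, l) = -3 + C
A(T) = -3/2 (A(T) = -(-1)*(-3 + 0)/2 = -(-1)*(-3)/2 = -1/2*3 = -3/2)
F(K, j) = -3*j/2
w(n, J) = 0
F(-28, -4)*((w(-1, 4)*(-1))*h(-5, 5)) = (-3/2*(-4))*((0*(-1))*(-3 - 5)) = 6*(0*(-8)) = 6*0 = 0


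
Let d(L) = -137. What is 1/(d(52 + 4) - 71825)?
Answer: -1/71962 ≈ -1.3896e-5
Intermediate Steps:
1/(d(52 + 4) - 71825) = 1/(-137 - 71825) = 1/(-71962) = -1/71962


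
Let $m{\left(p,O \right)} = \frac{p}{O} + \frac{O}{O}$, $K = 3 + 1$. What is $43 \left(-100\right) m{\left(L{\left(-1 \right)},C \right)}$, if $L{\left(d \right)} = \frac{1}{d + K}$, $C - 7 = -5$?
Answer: $- \frac{15050}{3} \approx -5016.7$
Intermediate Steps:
$C = 2$ ($C = 7 - 5 = 2$)
$K = 4$
$L{\left(d \right)} = \frac{1}{4 + d}$ ($L{\left(d \right)} = \frac{1}{d + 4} = \frac{1}{4 + d}$)
$m{\left(p,O \right)} = 1 + \frac{p}{O}$ ($m{\left(p,O \right)} = \frac{p}{O} + 1 = 1 + \frac{p}{O}$)
$43 \left(-100\right) m{\left(L{\left(-1 \right)},C \right)} = 43 \left(-100\right) \frac{2 + \frac{1}{4 - 1}}{2} = - 4300 \frac{2 + \frac{1}{3}}{2} = - 4300 \cdot \frac{1}{2} \cdot \frac{7}{3} = \left(-4300\right) \frac{7}{6} = - \frac{15050}{3}$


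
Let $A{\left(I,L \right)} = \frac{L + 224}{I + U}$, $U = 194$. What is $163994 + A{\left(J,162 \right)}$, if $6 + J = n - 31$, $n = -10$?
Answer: $\frac{24107504}{147} \approx 1.64 \cdot 10^{5}$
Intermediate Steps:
$J = -47$ ($J = -6 - 41 = -47$)
$A{\left(I,L \right)} = \frac{224 + L}{194 + I}$ ($A{\left(I,L \right)} = \frac{L + 224}{I + 194} = \frac{224 + L}{194 + I}$)
$163994 + A{\left(J,162 \right)} = 163994 + \frac{224 + 162}{194 - 47} = 163994 + \frac{1}{147} \cdot 386 = 163994 + \frac{386}{147} = \frac{24107504}{147}$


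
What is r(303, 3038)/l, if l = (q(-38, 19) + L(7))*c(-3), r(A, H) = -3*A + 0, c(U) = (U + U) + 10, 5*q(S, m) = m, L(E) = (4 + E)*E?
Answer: -45/16 ≈ -2.8125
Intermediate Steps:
L(E) = E*(4 + E)
q(S, m) = m/5
c(U) = 10 + 2*U (c(U) = 2*U + 10 = 10 + 2*U)
r(A, H) = -3*A
l = 1616/5 (l = ((⅕)*19 + 7*(4 + 7))*(10 + 2*(-3)) = (19/5 + 7*11)*(10 - 6) = (19/5 + 77)*4 = (404/5)*4 = 1616/5 ≈ 323.20)
r(303, 3038)/l = (-3*303)/(1616/5) = -909*5/1616 = -45/16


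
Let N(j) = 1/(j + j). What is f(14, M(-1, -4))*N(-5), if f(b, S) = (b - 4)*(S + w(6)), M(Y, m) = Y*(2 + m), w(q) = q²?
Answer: -38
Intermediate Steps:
N(j) = 1/(2*j)
f(b, S) = (-4 + b)*(36 + S) (f(b, S) = (b - 4)*(S + 6²) = (-4 + b)*(S + 36) = (-4 + b)*(36 + S))
f(14, M(-1, -4))*N(-5) = (-144 - (-4)*(2 - 4) + 36*14 - (2 - 4)*14)*((½)/(-5)) = (-144 - (-4)*(-2) + 504 - 1*(-2)*14)*((½)*(-⅕)) = (-144 - 4*2 + 504 + 2*14)*(-⅒) = (-144 - 8 + 504 + 28)*(-⅒) = 380*(-⅒) = -38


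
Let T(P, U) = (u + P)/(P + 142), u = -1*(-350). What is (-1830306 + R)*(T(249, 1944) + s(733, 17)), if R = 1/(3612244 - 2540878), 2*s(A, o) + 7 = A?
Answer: -139747467624031670/209452053 ≈ -6.6720e+8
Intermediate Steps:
u = 350
s(A, o) = -7/2 + A/2
T(P, U) = (350 + P)/(142 + P) (T(P, U) = (350 + P)/(P + 142) = (350 + P)/(142 + P))
R = 1/1071366 ≈ 9.3339e-7
(-1830306 + R)*(T(249, 1944) + s(733, 17)) = (-1830306 + 1/1071366)*((350 + 249)/(142 + 249) + (-7/2 + (½)*733)) = -1960927617995*(599/391 + (-7/2 + 733/2))/1071366 = -1960927617995*((1/391)*599 + 363)/1071366 = -1960927617995*(599/391 + 363)/1071366 = -1960927617995/1071366*142532/391 = -139747467624031670/209452053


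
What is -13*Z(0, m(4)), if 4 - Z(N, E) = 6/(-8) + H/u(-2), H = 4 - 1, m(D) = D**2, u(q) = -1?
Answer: -403/4 ≈ -100.75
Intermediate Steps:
H = 3
Z(N, E) = 31/4 (Z(N, E) = 4 - (6/(-8) + 3/(-1)) = 4 - (6*(-1/8) + 3*(-1)) = 4 - (-3/4 - 3) = 4 - 1*(-15/4) = 4 + 15/4 = 31/4)
-13*Z(0, m(4)) = -13*31/4 = -403/4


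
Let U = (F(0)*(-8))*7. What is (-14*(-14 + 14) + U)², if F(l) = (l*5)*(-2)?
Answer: 0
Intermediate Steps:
F(l) = -10*l (F(l) = (5*l)*(-2) = -10*l)
U = 0 (U = (-10*0*(-8))*7 = (0*(-8))*7 = 0*7 = 0)
(-14*(-14 + 14) + U)² = (-14*(-14 + 14) + 0)² = (-14*0 + 0)² = (0 + 0)² = 0² = 0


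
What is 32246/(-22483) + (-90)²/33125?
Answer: -35441458/29789975 ≈ -1.1897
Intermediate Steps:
32246/(-22483) + (-90)²/33125 = 32246*(-1/22483) + 8100*(1/33125) = -32246/22483 + 324/1325 = -35441458/29789975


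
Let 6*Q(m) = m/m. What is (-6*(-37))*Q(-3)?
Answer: 37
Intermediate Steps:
Q(m) = ⅙ (Q(m) = (m/m)/6 = (⅙)*1 = ⅙)
(-6*(-37))*Q(-3) = -6*(-37)*(⅙) = 222*(⅙) = 37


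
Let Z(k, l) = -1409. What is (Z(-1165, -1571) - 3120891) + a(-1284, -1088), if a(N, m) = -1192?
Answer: -3123492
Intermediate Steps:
(Z(-1165, -1571) - 3120891) + a(-1284, -1088) = (-1409 - 3120891) - 1192 = -3122300 - 1192 = -3123492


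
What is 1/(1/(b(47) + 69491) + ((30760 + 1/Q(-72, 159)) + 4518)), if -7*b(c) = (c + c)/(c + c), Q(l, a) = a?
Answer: 77343324/2728518271621 ≈ 2.8346e-5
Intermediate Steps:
b(c) = -1/7 (b(c) = -(c + c)/(7*(c + c)) = -2*c/(7*(2*c)) = -2*c*1/(2*c)/7 = -1/7*1 = -1/7)
1/(1/(b(47) + 69491) + ((30760 + 1/Q(-72, 159)) + 4518)) = 1/(1/(-1/7 + 69491) + ((30760 + 1/159) + 4518)) = 1/(1/(486436/7) + ((30760 + 1/159) + 4518)) = 1/(7/486436 + (4890841/159 + 4518)) = 1/(7/486436 + 5609203/159) = 1/(2728518271621/77343324) = 77343324/2728518271621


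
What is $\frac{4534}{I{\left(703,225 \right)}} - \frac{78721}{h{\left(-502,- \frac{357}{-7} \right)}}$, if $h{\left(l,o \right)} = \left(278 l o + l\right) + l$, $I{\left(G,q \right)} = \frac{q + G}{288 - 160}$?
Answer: $\frac{129100859869}{206432440} \approx 625.39$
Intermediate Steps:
$I{\left(G,q \right)} = \frac{G}{128} + \frac{q}{128}$ ($I{\left(G,q \right)} = \frac{G + q}{128} = \left(G + q\right) \frac{1}{128} = \frac{G}{128} + \frac{q}{128}$)
$h{\left(l,o \right)} = 2 l + 278 l o$ ($h{\left(l,o \right)} = \left(278 l o + l\right) + l = \left(l + 278 l o\right) + l = 2 l + 278 l o$)
$\frac{4534}{I{\left(703,225 \right)}} - \frac{78721}{h{\left(-502,- \frac{357}{-7} \right)}} = \frac{4534}{\frac{1}{128} \cdot 703 + \frac{1}{128} \cdot 225} - \frac{78721}{2 \left(-502\right) \left(1 + 139 \left(- \frac{357}{-7}\right)\right)} = \frac{4534}{\frac{703}{128} + \frac{225}{128}} - \frac{78721}{2 \left(-502\right) \left(1 + 139 \left(\left(-357\right) \left(- \frac{1}{7}\right)\right)\right)} = \frac{4534}{\frac{29}{4}} - \frac{78721}{2 \left(-502\right) \left(1 + 139 \cdot 51\right)} = 4534 \cdot \frac{4}{29} - \frac{78721}{2 \left(-502\right) \left(1 + 7089\right)} = \frac{18136}{29} - \frac{78721}{2 \left(-502\right) 7090} = \frac{18136}{29} - \frac{78721}{-7118360} = \frac{18136}{29} - - \frac{78721}{7118360} = \frac{18136}{29} + \frac{78721}{7118360} = \frac{129100859869}{206432440}$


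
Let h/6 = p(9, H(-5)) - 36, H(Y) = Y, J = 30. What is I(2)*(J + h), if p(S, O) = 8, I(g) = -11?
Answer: 1518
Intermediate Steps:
h = -168 (h = 6*(8 - 36) = 6*(-28) = -168)
I(2)*(J + h) = -11*(30 - 168) = -11*(-138) = 1518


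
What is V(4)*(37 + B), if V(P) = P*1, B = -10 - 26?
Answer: 4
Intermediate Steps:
B = -36
V(P) = P
V(4)*(37 + B) = 4*(37 - 36) = 4*1 = 4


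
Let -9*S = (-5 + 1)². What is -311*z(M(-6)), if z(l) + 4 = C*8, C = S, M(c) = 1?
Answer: 51004/9 ≈ 5667.1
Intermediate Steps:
S = -16/9 (S = -(-5 + 1)²/9 = -⅑*(-4)² = -⅑*16 = -16/9 ≈ -1.7778)
C = -16/9 ≈ -1.7778
z(l) = -164/9 (z(l) = -4 - 16/9*8 = -4 - 128/9 = -164/9)
-311*z(M(-6)) = -311*(-164/9) = 51004/9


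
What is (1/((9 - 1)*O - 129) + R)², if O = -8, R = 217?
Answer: 1753934400/37249 ≈ 47087.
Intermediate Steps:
(1/((9 - 1)*O - 129) + R)² = (1/((9 - 1)*(-8) - 129) + 217)² = (1/(8*(-8) - 129) + 217)² = (1/(-64 - 129) + 217)² = (1/(-193) + 217)² = (-1/193 + 217)² = (41880/193)² = 1753934400/37249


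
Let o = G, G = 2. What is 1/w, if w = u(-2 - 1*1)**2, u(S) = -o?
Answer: 1/4 ≈ 0.25000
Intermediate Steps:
o = 2
u(S) = -2 (u(S) = -1*2 = -2)
w = 4 (w = (-2)**2 = 4)
1/w = 1/4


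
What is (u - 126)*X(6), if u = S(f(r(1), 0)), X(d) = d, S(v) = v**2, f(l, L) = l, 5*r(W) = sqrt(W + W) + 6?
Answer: -18672/25 + 72*sqrt(2)/25 ≈ -742.81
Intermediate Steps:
r(W) = 6/5 + sqrt(2)*sqrt(W)/5 (r(W) = (sqrt(W + W) + 6)/5 = (sqrt(2*W) + 6)/5 = (sqrt(2)*sqrt(W) + 6)/5 = (6 + sqrt(2)*sqrt(W))/5 = 6/5 + sqrt(2)*sqrt(W)/5)
u = (6/5 + sqrt(2)/5)**2 (u = (6/5 + sqrt(2)*sqrt(1)/5)**2 = (6/5 + (1/5)*sqrt(2)*1)**2 = (6/5 + sqrt(2)/5)**2 ≈ 2.1988)
(u - 126)*X(6) = ((6 + sqrt(2))**2/25 - 126)*6 = (-126 + (6 + sqrt(2))**2/25)*6 = -756 + 6*(6 + sqrt(2))**2/25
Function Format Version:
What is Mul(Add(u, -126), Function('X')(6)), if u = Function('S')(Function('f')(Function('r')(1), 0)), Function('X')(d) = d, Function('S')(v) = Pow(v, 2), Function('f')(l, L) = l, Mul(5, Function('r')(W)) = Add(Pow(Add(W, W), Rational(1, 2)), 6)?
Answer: Add(Rational(-18672, 25), Mul(Rational(72, 25), Pow(2, Rational(1, 2)))) ≈ -742.81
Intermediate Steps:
Function('r')(W) = Add(Rational(6, 5), Mul(Rational(1, 5), Pow(2, Rational(1, 2)), Pow(W, Rational(1, 2)))) (Function('r')(W) = Mul(Rational(1, 5), Add(Pow(Add(W, W), Rational(1, 2)), 6)) = Mul(Rational(1, 5), Add(Pow(Mul(2, W), Rational(1, 2)), 6)) = Mul(Rational(1, 5), Add(Mul(Pow(2, Rational(1, 2)), Pow(W, Rational(1, 2))), 6)) = Mul(Rational(1, 5), Add(6, Mul(Pow(2, Rational(1, 2)), Pow(W, Rational(1, 2))))) = Add(Rational(6, 5), Mul(Rational(1, 5), Pow(2, Rational(1, 2)), Pow(W, Rational(1, 2)))))
u = Pow(Add(Rational(6, 5), Mul(Rational(1, 5), Pow(2, Rational(1, 2)))), 2) (u = Pow(Add(Rational(6, 5), Mul(Rational(1, 5), Pow(2, Rational(1, 2)), Pow(1, Rational(1, 2)))), 2) = Pow(Add(Rational(6, 5), Mul(Rational(1, 5), Pow(2, Rational(1, 2)), 1)), 2) = Pow(Add(Rational(6, 5), Mul(Rational(1, 5), Pow(2, Rational(1, 2)))), 2) ≈ 2.1988)
Mul(Add(u, -126), Function('X')(6)) = Mul(Add(Mul(Rational(1, 25), Pow(Add(6, Pow(2, Rational(1, 2))), 2)), -126), 6) = Mul(Add(-126, Mul(Rational(1, 25), Pow(Add(6, Pow(2, Rational(1, 2))), 2))), 6) = Add(-756, Mul(Rational(6, 25), Pow(Add(6, Pow(2, Rational(1, 2))), 2)))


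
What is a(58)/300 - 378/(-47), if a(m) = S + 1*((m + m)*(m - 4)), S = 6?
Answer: 13603/470 ≈ 28.943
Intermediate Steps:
a(m) = 6 + 2*m*(-4 + m) (a(m) = 6 + 1*((m + m)*(m - 4)) = 6 + 1*((2*m)*(-4 + m)) = 6 + 1*(2*m*(-4 + m)) = 6 + 2*m*(-4 + m))
a(58)/300 - 378/(-47) = (6 - 8*58 + 2*58²)/300 - 378/(-47) = (6 - 464 + 2*3364)*(1/300) - 378*(-1/47) = (6 - 464 + 6728)*(1/300) + 378/47 = 6270*(1/300) + 378/47 = 209/10 + 378/47 = 13603/470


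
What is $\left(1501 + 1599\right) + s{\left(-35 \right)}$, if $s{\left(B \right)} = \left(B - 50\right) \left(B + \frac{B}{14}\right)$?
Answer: $\frac{12575}{2} \approx 6287.5$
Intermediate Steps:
$s{\left(B \right)} = \frac{15 B \left(-50 + B\right)}{14}$ ($s{\left(B \right)} = \left(-50 + B\right) \left(B + B \frac{1}{14}\right) = \left(-50 + B\right) \left(B + \frac{B}{14}\right) = \left(-50 + B\right) \frac{15 B}{14} = \frac{15 B \left(-50 + B\right)}{14}$)
$\left(1501 + 1599\right) + s{\left(-35 \right)} = \left(1501 + 1599\right) + \frac{15}{14} \left(-35\right) \left(-50 - 35\right) = 3100 + \frac{15}{14} \left(-35\right) \left(-85\right) = 3100 + \frac{6375}{2} = \frac{12575}{2}$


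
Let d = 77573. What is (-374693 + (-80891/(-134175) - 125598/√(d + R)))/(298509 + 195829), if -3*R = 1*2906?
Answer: -25137176192/33163900575 - 62799*√689439/56802649397 ≈ -0.75889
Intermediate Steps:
R = -2906/3 ≈ -968.67
(-374693 + (-80891/(-134175) - 125598/√(d + R)))/(298509 + 195829) = (-374693 + (-80891/(-134175) - 125598/√(77573 - 2906/3)))/(298509 + 195829) = (-374693 + (-80891*(-1/134175) - 125598*√689439/229813))/494338 = (-374693 + (80891/134175 - 125598*√689439/229813))*(1/494338) = (-50274352384/134175 - 125598*√689439/229813)*(1/494338) = -25137176192/33163900575 - 62799*√689439/56802649397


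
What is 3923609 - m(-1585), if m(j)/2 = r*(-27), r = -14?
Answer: 3922853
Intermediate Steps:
m(j) = 756 (m(j) = 2*(-14*(-27)) = 2*378 = 756)
3923609 - m(-1585) = 3923609 - 1*756 = 3923609 - 756 = 3922853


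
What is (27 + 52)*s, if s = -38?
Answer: -3002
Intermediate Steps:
(27 + 52)*s = (27 + 52)*(-38) = 79*(-38) = -3002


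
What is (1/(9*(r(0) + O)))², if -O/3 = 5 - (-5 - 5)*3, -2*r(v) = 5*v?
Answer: 1/893025 ≈ 1.1198e-6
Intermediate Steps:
r(v) = -5*v/2
O = -105 (O = -3*(5 - (-5 - 5)*3) = -3*(5 - (-10)*3) = -3*(5 - 1*(-30)) = -3*(5 + 30) = -3*35 = -105)
(1/(9*(r(0) + O)))² = (1/(9*(-5/2*0 - 105)))² = (1/(9*(0 - 105)))² = (1/(9*(-105)))² = (1/(-945))² = (-1/945)² = 1/893025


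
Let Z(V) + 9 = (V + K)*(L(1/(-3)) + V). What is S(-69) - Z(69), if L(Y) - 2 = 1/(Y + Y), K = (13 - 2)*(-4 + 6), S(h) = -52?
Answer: -12735/2 ≈ -6367.5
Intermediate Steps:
K = 22 (K = 11*2 = 22)
L(Y) = 2 + 1/(2*Y) (L(Y) = 2 + 1/(Y + Y) = 2 + 1/(2*Y))
Z(V) = -9 + (½ + V)*(22 + V) (Z(V) = -9 + (V + 22)*((2 + 1/(2*(1/(-3)))) + V) = -9 + (22 + V)*((2 + 1/(2*(-⅓))) + V) = -9 + (22 + V)*((2 + (½)*(-3)) + V) = -9 + (22 + V)*((2 - 3/2) + V) = -9 + (22 + V)*(½ + V) = -9 + (½ + V)*(22 + V))
S(-69) - Z(69) = -52 - (2 + 69² + (45/2)*69) = -52 - (2 + 4761 + 3105/2) = -52 - 1*12631/2 = -52 - 12631/2 = -12735/2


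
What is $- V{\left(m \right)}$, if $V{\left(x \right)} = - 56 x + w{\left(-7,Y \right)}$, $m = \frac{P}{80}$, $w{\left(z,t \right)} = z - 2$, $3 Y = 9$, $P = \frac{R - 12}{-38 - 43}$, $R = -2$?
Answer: $\frac{3694}{405} \approx 9.121$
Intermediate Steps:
$P = \frac{14}{81}$ ($P = \frac{-2 - 12}{-38 - 43} = - \frac{14}{-81} = \left(-14\right) \left(- \frac{1}{81}\right) = \frac{14}{81} \approx 0.17284$)
$Y = 3$ ($Y = \frac{1}{3} \cdot 9 = 3$)
$w{\left(z,t \right)} = -2 + z$ ($w{\left(z,t \right)} = z - 2 = -2 + z$)
$m = \frac{7}{3240}$ ($m = \frac{14}{81 \cdot 80} = \frac{14}{81} \cdot \frac{1}{80} = \frac{7}{3240} \approx 0.0021605$)
$V{\left(x \right)} = -9 - 56 x$ ($V{\left(x \right)} = - 56 x - 9 = -9 - 56 x$)
$- V{\left(m \right)} = - (-9 - \frac{49}{405}) = \left(-1\right) \left(- \frac{3694}{405}\right) = \frac{3694}{405}$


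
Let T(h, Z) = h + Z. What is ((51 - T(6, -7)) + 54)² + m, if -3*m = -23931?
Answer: 19213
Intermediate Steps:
T(h, Z) = Z + h
m = 7977 (m = -⅓*(-23931) = 7977)
((51 - T(6, -7)) + 54)² + m = ((51 - (-7 + 6)) + 54)² + 7977 = ((51 - 1*(-1)) + 54)² + 7977 = ((51 + 1) + 54)² + 7977 = (52 + 54)² + 7977 = 106² + 7977 = 11236 + 7977 = 19213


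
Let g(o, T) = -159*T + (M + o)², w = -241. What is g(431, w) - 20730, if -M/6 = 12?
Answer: 146470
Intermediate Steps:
M = -72 (M = -6*12 = -72)
g(o, T) = (-72 + o)² - 159*T (g(o, T) = -159*T + (-72 + o)² = (-72 + o)² - 159*T)
g(431, w) - 20730 = ((-72 + 431)² - 159*(-241)) - 20730 = (359² + 38319) - 20730 = (128881 + 38319) - 20730 = 167200 - 20730 = 146470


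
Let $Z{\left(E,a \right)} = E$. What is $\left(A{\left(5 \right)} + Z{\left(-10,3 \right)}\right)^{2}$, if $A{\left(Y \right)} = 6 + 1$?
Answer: $9$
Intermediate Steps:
$A{\left(Y \right)} = 7$
$\left(A{\left(5 \right)} + Z{\left(-10,3 \right)}\right)^{2} = \left(7 - 10\right)^{2} = \left(-3\right)^{2} = 9$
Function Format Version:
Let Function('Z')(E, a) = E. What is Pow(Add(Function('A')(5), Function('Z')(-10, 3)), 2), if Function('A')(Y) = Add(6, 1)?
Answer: 9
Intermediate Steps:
Function('A')(Y) = 7
Pow(Add(Function('A')(5), Function('Z')(-10, 3)), 2) = Pow(Add(7, -10), 2) = Pow(-3, 2) = 9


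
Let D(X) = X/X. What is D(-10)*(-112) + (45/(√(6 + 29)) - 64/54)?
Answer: -3056/27 + 9*√35/7 ≈ -105.58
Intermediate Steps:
D(X) = 1
D(-10)*(-112) + (45/(√(6 + 29)) - 64/54) = 1*(-112) + (45/(√(6 + 29)) - 64/54) = -112 + (45/(√35) - 64*1/54) = -112 + (45*(√35/35) - 32/27) = -112 + (9*√35/7 - 32/27) = -112 + (-32/27 + 9*√35/7) = -3056/27 + 9*√35/7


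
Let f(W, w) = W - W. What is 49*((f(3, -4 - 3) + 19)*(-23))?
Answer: -21413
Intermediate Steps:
f(W, w) = 0
49*((f(3, -4 - 3) + 19)*(-23)) = 49*((0 + 19)*(-23)) = 49*(19*(-23)) = 49*(-437) = -21413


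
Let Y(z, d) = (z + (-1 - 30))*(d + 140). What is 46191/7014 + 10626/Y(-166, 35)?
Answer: 72281141/11514650 ≈ 6.2773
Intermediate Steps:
Y(z, d) = (-31 + z)*(140 + d) (Y(z, d) = (z - 31)*(140 + d) = (-31 + z)*(140 + d))
46191/7014 + 10626/Y(-166, 35) = 46191/7014 + 10626/(-4340 - 31*35 + 140*(-166) + 35*(-166)) = 46191*(1/7014) + 10626/(-4340 - 1085 - 23240 - 5810) = 15397/2338 + 10626/(-34475) = 15397/2338 + 10626*(-1/34475) = 15397/2338 - 1518/4925 = 72281141/11514650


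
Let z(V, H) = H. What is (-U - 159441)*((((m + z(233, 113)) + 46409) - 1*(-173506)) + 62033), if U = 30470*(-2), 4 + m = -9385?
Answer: -26858464672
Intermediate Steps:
m = -9389 (m = -4 - 9385 = -9389)
U = -60940
(-U - 159441)*((((m + z(233, 113)) + 46409) - 1*(-173506)) + 62033) = (-1*(-60940) - 159441)*((((-9389 + 113) + 46409) - 1*(-173506)) + 62033) = (60940 - 159441)*(((-9276 + 46409) + 173506) + 62033) = -98501*((37133 + 173506) + 62033) = -98501*(210639 + 62033) = -98501*272672 = -26858464672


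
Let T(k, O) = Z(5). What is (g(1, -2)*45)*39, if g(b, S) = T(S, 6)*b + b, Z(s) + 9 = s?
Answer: -5265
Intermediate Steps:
Z(s) = -9 + s
T(k, O) = -4 (T(k, O) = -9 + 5 = -4)
g(b, S) = -3*b (g(b, S) = -4*b + b = -3*b)
(g(1, -2)*45)*39 = (-3*1*45)*39 = -3*45*39 = -135*39 = -5265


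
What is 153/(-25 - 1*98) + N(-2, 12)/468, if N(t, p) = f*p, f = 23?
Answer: -1046/1599 ≈ -0.65416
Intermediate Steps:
N(t, p) = 23*p
153/(-25 - 1*98) + N(-2, 12)/468 = 153/(-25 - 1*98) + (23*12)/468 = 153/(-25 - 98) + 276*(1/468) = 153/(-123) + 23/39 = 153*(-1/123) + 23/39 = -51/41 + 23/39 = -1046/1599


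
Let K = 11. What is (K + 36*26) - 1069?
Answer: -122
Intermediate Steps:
(K + 36*26) - 1069 = (11 + 36*26) - 1069 = (11 + 936) - 1069 = 947 - 1069 = -122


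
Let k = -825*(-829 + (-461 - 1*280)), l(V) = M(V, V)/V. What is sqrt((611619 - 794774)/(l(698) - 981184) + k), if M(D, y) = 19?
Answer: 2*sqrt(25616745774565317670)/8894369 ≈ 1138.1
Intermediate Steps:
l(V) = 19/V
k = 1295250 (k = -825*(-829 + (-461 - 280)) = -825*(-829 - 741) = -825*(-1570) = 1295250)
sqrt((611619 - 794774)/(l(698) - 981184) + k) = sqrt((611619 - 794774)/(19/698 - 981184) + 1295250) = sqrt(-183155/(19*(1/698) - 981184) + 1295250) = sqrt(-183155/(19/698 - 981184) + 1295250) = sqrt(-183155/(-684866413/698) + 1295250) = sqrt(-183155*(-698/684866413) + 1295250) = sqrt(18263170/97838059 + 1295250) = sqrt(126724764182920/97838059) = 2*sqrt(25616745774565317670)/8894369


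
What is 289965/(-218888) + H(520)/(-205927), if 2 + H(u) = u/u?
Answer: -59711403667/45074949176 ≈ -1.3247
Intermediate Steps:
H(u) = -1 (H(u) = -2 + u/u = -2 + 1 = -1)
289965/(-218888) + H(520)/(-205927) = 289965/(-218888) - 1/(-205927) = 289965*(-1/218888) - 1*(-1/205927) = -289965/218888 + 1/205927 = -59711403667/45074949176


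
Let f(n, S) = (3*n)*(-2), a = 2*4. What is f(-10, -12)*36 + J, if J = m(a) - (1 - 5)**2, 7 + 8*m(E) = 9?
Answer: 8577/4 ≈ 2144.3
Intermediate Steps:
a = 8
m(E) = 1/4 (m(E) = -7/8 + (1/8)*9 = -7/8 + 9/8 = 1/4)
f(n, S) = -6*n
J = -63/4 (J = 1/4 - (1 - 5)**2 = 1/4 - 1*(-4)**2 = 1/4 - 1*16 = 1/4 - 16 = -63/4 ≈ -15.750)
f(-10, -12)*36 + J = -6*(-10)*36 - 63/4 = 60*36 - 63/4 = 2160 - 63/4 = 8577/4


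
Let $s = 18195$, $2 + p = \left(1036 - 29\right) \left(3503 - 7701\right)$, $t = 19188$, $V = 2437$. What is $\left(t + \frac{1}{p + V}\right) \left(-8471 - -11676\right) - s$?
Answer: $\frac{259747220133890}{4224951} \approx 6.1479 \cdot 10^{7}$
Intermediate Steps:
$p = -4227388$ ($p = -2 + \left(1036 - 29\right) \left(3503 - 7701\right) = -2 + 1007 \left(-4198\right) = -2 - 4227386 = -4227388$)
$\left(t + \frac{1}{p + V}\right) \left(-8471 - -11676\right) - s = \left(19188 + \frac{1}{-4227388 + 2437}\right) \left(-8471 - -11676\right) - 18195 = \left(19188 + \frac{1}{-4224951}\right) \left(-8471 + 11676\right) - 18195 = \left(19188 - \frac{1}{4224951}\right) 3205 - 18195 = \frac{81068359787}{4224951} \cdot 3205 - 18195 = \frac{259824093117335}{4224951} - 18195 = \frac{259747220133890}{4224951}$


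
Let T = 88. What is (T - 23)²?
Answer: 4225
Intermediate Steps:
(T - 23)² = (88 - 23)² = 65² = 4225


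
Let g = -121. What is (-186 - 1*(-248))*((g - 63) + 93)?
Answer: -5642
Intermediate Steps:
(-186 - 1*(-248))*((g - 63) + 93) = (-186 - 1*(-248))*((-121 - 63) + 93) = (-186 + 248)*(-184 + 93) = 62*(-91) = -5642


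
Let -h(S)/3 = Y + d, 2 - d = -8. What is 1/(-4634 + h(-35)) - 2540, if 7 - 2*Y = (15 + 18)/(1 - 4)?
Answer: -11915141/4691 ≈ -2540.0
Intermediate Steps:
d = 10 (d = 2 - 1*(-8) = 2 + 8 = 10)
Y = 9 (Y = 7/2 - (15 + 18)/(2*(1 - 4)) = 7/2 - 33/(2*(-3)) = 7/2 - 33*(-1)/(2*3) = 7/2 - ½*(-11) = 7/2 + 11/2 = 9)
h(S) = -57 (h(S) = -3*(9 + 10) = -3*19 = -57)
1/(-4634 + h(-35)) - 2540 = 1/(-4634 - 57) - 2540 = 1/(-4691) - 2540 = -1/4691 - 2540 = -11915141/4691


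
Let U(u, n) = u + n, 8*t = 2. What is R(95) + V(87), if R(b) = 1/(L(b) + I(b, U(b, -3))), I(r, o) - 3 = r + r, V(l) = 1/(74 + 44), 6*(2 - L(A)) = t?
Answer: 7511/552122 ≈ 0.013604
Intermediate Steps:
t = ¼ (t = (⅛)*2 = ¼ ≈ 0.25000)
L(A) = 47/24 (L(A) = 2 - ⅙*¼ = 2 - 1/24 = 47/24)
U(u, n) = n + u
V(l) = 1/118
I(r, o) = 3 + 2*r (I(r, o) = 3 + (r + r) = 3 + 2*r)
R(b) = 1/(119/24 + 2*b) (R(b) = 1/(47/24 + (3 + 2*b)) = 1/(119/24 + 2*b))
R(95) + V(87) = 24/(119 + 48*95) + 1/118 = 24/(119 + 4560) + 1/118 = 24/4679 + 1/118 = 7511/552122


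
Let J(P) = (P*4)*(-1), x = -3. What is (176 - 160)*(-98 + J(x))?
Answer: -1376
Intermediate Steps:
J(P) = -4*P (J(P) = (4*P)*(-1) = -4*P)
(176 - 160)*(-98 + J(x)) = (176 - 160)*(-98 - 4*(-3)) = 16*(-98 + 12) = 16*(-86) = -1376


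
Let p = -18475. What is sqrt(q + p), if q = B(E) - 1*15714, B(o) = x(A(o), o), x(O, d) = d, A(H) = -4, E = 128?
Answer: I*sqrt(34061) ≈ 184.56*I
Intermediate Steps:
B(o) = o
q = -15586 (q = 128 - 1*15714 = 128 - 15714 = -15586)
sqrt(q + p) = sqrt(-15586 - 18475) = sqrt(-34061) = I*sqrt(34061)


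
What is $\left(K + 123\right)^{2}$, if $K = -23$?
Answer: $10000$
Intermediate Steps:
$\left(K + 123\right)^{2} = \left(-23 + 123\right)^{2} = 100^{2} = 10000$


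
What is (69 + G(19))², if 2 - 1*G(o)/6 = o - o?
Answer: 6561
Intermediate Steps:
G(o) = 12 (G(o) = 12 - 6*(o - o) = 12 - 6*0 = 12 + 0 = 12)
(69 + G(19))² = (69 + 12)² = 81² = 6561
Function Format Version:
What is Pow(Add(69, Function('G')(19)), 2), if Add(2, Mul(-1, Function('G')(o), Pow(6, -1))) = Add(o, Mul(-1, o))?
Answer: 6561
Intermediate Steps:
Function('G')(o) = 12 (Function('G')(o) = Add(12, Mul(-6, Add(o, Mul(-1, o)))) = Add(12, Mul(-6, 0)) = Add(12, 0) = 12)
Pow(Add(69, Function('G')(19)), 2) = Pow(Add(69, 12), 2) = Pow(81, 2) = 6561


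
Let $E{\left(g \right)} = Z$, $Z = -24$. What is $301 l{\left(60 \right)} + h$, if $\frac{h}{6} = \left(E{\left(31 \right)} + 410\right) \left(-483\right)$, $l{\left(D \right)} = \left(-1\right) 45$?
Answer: $-1132173$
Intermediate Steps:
$l{\left(D \right)} = -45$
$E{\left(g \right)} = -24$
$h = -1118628$ ($h = 6 \left(-24 + 410\right) \left(-483\right) = 6 \cdot 386 \left(-483\right) = 6 \left(-186438\right) = -1118628$)
$301 l{\left(60 \right)} + h = 301 \left(-45\right) - 1118628 = -13545 - 1118628 = -1132173$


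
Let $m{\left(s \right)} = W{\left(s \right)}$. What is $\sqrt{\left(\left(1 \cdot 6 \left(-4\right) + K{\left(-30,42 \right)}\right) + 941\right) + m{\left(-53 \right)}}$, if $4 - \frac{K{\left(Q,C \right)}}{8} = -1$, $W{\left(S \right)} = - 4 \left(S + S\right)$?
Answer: $\sqrt{1381} \approx 37.162$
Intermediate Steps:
$W{\left(S \right)} = - 8 S$ ($W{\left(S \right)} = - 4 \cdot 2 S = - 8 S$)
$K{\left(Q,C \right)} = 40$ ($K{\left(Q,C \right)} = 32 - -8 = 32 + 8 = 40$)
$m{\left(s \right)} = - 8 s$
$\sqrt{\left(\left(1 \cdot 6 \left(-4\right) + K{\left(-30,42 \right)}\right) + 941\right) + m{\left(-53 \right)}} = \sqrt{\left(\left(1 \cdot 6 \left(-4\right) + 40\right) + 941\right) - -424} = \sqrt{\left(\left(6 \left(-4\right) + 40\right) + 941\right) + 424} = \sqrt{\left(\left(-24 + 40\right) + 941\right) + 424} = \sqrt{\left(16 + 941\right) + 424} = \sqrt{957 + 424} = \sqrt{1381}$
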